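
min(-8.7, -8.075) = -8.7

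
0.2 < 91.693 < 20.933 False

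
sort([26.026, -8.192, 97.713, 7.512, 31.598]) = [-8.192, 7.512, 26.026, 31.598, 97.713]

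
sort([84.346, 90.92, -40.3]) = [-40.3, 84.346, 90.92]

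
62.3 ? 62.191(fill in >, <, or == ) >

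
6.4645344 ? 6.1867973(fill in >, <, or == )>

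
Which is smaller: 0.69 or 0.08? 0.08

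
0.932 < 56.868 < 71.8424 True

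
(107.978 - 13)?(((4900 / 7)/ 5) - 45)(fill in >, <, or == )<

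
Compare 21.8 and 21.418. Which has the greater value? 21.8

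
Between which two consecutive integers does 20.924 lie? 20 and 21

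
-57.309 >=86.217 False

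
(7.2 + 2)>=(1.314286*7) False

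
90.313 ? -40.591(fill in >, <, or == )>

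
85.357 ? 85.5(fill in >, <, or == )<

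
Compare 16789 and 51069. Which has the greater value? 51069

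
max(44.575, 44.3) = 44.575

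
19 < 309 True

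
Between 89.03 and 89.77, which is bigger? 89.77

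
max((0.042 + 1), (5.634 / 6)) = 1.042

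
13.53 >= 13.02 True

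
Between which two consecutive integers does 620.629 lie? 620 and 621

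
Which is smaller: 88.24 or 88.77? 88.24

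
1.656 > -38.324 True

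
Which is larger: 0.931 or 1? 1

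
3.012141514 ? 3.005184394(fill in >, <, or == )>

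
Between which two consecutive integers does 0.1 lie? 0 and 1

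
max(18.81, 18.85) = 18.85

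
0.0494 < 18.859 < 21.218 True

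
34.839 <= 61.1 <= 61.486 True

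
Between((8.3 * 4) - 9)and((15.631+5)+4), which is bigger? ((15.631+5)+4)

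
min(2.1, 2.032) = 2.032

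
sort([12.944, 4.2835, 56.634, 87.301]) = [4.2835, 12.944, 56.634, 87.301]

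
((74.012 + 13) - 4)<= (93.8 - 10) True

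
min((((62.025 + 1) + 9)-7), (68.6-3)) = 65.025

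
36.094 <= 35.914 False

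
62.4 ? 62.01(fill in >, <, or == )>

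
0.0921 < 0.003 False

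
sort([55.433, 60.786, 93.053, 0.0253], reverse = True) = [93.053, 60.786, 55.433, 0.0253]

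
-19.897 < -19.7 True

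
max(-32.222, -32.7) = -32.222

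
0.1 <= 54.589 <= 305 True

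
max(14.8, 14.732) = 14.8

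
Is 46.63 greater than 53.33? No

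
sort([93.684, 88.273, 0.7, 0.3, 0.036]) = [0.036, 0.3, 0.7, 88.273, 93.684]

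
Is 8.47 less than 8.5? Yes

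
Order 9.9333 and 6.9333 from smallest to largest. 6.9333, 9.9333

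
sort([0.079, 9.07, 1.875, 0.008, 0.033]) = [0.008, 0.033, 0.079, 1.875, 9.07]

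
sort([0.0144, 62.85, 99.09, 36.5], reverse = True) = [99.09, 62.85, 36.5, 0.0144]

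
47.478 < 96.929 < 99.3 True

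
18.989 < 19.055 True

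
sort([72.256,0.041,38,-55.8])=[-55.8,0.041,38,72.256]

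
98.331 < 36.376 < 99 False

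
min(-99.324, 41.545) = -99.324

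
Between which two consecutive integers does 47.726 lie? 47 and 48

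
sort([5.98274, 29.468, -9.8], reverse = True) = [29.468, 5.98274, -9.8]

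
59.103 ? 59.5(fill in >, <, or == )<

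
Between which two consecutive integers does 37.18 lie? 37 and 38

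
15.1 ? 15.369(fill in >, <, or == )<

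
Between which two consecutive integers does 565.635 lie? 565 and 566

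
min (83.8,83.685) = 83.685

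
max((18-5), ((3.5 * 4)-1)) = 13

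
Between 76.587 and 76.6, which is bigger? 76.6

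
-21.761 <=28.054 True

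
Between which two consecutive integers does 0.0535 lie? 0 and 1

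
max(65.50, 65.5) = 65.5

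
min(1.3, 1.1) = 1.1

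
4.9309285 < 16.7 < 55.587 True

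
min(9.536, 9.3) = 9.3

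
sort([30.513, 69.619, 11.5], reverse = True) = [69.619, 30.513, 11.5]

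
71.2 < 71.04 False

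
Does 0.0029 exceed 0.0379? No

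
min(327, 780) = 327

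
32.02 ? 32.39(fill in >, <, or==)<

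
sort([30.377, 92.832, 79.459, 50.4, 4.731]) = [4.731, 30.377, 50.4, 79.459, 92.832]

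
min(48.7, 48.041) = 48.041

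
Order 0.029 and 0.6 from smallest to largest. 0.029, 0.6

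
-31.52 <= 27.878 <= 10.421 False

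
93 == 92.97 False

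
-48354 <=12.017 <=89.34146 True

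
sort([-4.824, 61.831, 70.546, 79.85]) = [-4.824, 61.831, 70.546, 79.85]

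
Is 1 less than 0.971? No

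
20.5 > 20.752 False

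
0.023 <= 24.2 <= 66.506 True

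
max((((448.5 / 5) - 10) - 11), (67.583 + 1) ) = 68.7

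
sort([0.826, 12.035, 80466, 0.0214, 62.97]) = [0.0214, 0.826, 12.035, 62.97, 80466]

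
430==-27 False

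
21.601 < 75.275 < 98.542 True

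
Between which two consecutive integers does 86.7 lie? 86 and 87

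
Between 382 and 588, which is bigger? 588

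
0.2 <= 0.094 False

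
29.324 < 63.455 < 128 True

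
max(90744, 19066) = 90744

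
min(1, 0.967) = 0.967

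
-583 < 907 True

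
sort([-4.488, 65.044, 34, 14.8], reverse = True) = [65.044, 34, 14.8, -4.488]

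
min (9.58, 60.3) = 9.58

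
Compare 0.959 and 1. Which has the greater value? 1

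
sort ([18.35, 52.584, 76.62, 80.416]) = [18.35, 52.584, 76.62, 80.416]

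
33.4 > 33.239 True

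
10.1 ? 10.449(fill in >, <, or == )<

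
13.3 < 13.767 True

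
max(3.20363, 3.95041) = 3.95041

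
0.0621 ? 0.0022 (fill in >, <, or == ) >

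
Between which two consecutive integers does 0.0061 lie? 0 and 1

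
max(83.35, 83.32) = 83.35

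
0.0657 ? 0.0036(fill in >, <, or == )>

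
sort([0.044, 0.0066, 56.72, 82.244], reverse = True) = [82.244, 56.72, 0.044, 0.0066]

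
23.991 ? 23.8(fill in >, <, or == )>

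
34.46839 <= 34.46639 False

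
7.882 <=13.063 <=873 True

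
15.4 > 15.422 False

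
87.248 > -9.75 True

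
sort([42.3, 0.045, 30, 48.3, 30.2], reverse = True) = [48.3, 42.3, 30.2, 30, 0.045]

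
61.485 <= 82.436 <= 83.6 True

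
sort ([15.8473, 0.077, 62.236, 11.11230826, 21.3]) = [0.077, 11.11230826, 15.8473, 21.3, 62.236]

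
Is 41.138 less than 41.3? Yes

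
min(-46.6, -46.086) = -46.6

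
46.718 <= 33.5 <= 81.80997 False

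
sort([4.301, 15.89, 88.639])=[4.301, 15.89, 88.639]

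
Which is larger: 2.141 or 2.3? 2.3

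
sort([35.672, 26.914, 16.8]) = [16.8, 26.914, 35.672]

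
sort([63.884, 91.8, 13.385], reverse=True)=[91.8, 63.884, 13.385]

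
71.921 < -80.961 False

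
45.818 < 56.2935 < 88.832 True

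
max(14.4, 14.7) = 14.7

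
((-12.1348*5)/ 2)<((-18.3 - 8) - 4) True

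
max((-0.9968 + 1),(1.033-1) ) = 0.033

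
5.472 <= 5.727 True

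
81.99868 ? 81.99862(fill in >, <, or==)>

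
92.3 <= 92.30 True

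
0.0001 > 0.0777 False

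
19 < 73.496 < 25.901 False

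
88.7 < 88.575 False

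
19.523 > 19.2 True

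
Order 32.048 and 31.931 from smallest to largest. 31.931, 32.048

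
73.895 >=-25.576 True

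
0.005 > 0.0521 False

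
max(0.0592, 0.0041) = 0.0592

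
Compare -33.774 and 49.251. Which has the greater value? 49.251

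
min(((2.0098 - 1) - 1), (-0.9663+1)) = 0.0098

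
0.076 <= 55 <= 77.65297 True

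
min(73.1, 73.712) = 73.1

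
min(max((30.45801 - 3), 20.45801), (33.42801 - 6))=27.42801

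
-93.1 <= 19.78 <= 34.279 True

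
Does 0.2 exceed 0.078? Yes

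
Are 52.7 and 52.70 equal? Yes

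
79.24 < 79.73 True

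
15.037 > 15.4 False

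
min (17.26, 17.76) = 17.26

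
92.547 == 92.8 False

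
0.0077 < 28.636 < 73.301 True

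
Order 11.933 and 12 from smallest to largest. 11.933, 12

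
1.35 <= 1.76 True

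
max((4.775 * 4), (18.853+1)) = 19.853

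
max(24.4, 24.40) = 24.40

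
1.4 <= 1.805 True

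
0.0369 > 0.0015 True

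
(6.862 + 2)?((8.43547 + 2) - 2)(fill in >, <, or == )>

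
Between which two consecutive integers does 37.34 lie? 37 and 38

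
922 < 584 False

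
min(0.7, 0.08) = 0.08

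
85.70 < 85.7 False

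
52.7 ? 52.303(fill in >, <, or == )>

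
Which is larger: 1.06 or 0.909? 1.06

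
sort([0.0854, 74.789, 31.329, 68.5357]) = [0.0854, 31.329, 68.5357, 74.789]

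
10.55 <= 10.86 True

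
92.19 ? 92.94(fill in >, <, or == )<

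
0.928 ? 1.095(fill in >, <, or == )<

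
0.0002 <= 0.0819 True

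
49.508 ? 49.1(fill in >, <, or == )>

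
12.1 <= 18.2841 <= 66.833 True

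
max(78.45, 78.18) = 78.45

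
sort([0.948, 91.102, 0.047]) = [0.047, 0.948, 91.102]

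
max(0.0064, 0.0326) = 0.0326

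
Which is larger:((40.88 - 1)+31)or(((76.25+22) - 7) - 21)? ((40.88 - 1)+31)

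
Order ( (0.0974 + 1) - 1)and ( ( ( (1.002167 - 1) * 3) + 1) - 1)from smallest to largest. ( ( ( (1.002167 - 1) * 3) + 1) - 1), ( (0.0974 + 1) - 1)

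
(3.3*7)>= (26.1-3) True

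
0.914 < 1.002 True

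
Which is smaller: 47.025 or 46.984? 46.984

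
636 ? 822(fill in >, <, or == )<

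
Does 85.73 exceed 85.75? No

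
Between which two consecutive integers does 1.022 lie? 1 and 2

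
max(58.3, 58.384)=58.384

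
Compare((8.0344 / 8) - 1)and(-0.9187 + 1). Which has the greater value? (-0.9187 + 1)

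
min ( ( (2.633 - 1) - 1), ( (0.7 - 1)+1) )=0.633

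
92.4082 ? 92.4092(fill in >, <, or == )<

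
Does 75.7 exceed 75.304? Yes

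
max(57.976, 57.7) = 57.976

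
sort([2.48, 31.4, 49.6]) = [2.48, 31.4, 49.6]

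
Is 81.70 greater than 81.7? No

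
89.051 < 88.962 False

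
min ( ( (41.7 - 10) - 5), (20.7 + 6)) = 26.7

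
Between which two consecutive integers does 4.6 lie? 4 and 5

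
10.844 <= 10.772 False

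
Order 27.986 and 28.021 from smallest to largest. 27.986, 28.021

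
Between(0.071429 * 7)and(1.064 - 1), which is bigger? (0.071429 * 7)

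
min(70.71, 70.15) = 70.15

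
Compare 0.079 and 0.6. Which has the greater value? 0.6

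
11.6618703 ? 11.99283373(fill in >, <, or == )<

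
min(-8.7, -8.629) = -8.7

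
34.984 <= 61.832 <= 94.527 True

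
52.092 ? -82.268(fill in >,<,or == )>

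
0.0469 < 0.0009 False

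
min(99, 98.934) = 98.934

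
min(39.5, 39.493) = 39.493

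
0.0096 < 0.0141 True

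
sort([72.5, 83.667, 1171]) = [72.5, 83.667, 1171]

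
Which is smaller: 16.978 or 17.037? 16.978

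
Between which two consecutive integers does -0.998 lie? -1 and 0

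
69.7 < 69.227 False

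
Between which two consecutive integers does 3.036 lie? 3 and 4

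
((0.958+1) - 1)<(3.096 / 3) True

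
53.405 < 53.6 True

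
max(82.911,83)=83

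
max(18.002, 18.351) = 18.351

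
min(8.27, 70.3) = 8.27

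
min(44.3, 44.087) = 44.087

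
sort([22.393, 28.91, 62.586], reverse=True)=[62.586, 28.91, 22.393]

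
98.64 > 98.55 True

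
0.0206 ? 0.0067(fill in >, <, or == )>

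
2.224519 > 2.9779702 False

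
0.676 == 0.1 False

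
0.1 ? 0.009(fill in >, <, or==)>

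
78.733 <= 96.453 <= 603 True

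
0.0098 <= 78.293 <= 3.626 False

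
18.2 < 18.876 True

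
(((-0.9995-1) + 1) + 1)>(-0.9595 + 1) False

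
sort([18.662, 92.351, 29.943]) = [18.662, 29.943, 92.351]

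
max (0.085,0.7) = 0.7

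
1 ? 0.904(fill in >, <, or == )>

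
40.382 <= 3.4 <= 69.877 False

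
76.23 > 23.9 True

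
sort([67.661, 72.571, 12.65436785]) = [12.65436785, 67.661, 72.571]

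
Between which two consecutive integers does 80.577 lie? 80 and 81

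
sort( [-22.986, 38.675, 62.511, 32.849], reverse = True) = [62.511, 38.675, 32.849, -22.986]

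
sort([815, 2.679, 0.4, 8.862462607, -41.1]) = [-41.1, 0.4, 2.679, 8.862462607, 815]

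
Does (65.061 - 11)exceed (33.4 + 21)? No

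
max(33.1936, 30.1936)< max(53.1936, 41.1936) True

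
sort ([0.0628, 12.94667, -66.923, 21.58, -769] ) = [-769, -66.923, 0.0628, 12.94667, 21.58]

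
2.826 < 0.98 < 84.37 False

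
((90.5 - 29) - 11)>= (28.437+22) True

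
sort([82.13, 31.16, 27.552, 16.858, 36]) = [16.858, 27.552, 31.16, 36, 82.13]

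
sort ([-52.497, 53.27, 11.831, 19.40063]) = [-52.497, 11.831, 19.40063, 53.27]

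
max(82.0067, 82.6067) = 82.6067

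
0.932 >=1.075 False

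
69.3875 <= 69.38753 True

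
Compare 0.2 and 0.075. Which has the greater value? 0.2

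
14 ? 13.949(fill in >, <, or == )>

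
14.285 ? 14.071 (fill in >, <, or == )>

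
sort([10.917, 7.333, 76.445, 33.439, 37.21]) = [7.333, 10.917, 33.439, 37.21, 76.445]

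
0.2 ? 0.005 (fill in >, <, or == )>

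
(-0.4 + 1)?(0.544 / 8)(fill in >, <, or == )>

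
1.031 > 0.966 True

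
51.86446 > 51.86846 False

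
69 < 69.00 False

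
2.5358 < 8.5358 True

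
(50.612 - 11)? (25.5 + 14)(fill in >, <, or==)>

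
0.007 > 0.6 False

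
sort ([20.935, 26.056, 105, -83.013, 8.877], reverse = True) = [105, 26.056, 20.935, 8.877, -83.013]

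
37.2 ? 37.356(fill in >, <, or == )<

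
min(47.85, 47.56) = 47.56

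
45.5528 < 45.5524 False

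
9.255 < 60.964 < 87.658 True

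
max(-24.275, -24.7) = -24.275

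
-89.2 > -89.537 True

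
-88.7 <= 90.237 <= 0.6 False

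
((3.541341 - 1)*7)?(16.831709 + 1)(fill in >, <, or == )<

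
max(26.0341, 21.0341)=26.0341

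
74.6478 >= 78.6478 False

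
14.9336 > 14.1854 True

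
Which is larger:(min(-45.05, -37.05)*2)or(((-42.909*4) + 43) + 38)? (min(-45.05, -37.05)*2)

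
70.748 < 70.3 False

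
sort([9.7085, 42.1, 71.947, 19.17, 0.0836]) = [0.0836, 9.7085, 19.17, 42.1, 71.947]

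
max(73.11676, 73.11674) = 73.11676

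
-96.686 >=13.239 False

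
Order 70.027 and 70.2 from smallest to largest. 70.027, 70.2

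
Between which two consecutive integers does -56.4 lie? -57 and -56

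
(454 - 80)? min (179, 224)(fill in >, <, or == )>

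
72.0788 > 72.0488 True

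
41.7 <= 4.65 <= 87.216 False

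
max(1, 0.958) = 1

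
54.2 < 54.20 False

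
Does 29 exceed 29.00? No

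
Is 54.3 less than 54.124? No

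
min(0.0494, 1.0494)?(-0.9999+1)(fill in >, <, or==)>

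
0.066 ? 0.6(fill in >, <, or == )<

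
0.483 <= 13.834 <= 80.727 True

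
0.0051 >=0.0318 False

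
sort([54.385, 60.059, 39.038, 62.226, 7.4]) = [7.4, 39.038, 54.385, 60.059, 62.226]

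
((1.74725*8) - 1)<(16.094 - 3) True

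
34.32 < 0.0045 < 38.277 False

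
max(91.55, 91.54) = 91.55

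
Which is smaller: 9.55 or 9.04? 9.04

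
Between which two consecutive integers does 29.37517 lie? 29 and 30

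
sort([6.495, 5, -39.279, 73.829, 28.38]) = [-39.279, 5, 6.495, 28.38, 73.829]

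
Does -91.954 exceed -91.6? No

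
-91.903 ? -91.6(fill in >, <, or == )<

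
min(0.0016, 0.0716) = 0.0016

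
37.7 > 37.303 True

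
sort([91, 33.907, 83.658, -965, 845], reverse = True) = [845, 91, 83.658, 33.907, -965]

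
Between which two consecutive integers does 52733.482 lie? 52733 and 52734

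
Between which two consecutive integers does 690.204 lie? 690 and 691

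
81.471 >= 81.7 False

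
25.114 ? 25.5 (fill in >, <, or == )<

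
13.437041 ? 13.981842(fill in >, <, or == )<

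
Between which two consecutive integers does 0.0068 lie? 0 and 1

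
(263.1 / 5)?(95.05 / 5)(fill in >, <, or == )>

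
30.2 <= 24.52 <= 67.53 False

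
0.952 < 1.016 True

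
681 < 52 False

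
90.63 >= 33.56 True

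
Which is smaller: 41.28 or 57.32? 41.28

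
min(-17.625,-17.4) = -17.625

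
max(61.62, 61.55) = 61.62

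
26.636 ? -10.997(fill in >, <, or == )>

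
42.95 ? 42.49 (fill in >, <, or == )>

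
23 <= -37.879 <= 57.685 False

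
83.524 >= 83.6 False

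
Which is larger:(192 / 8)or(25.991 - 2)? (192 / 8)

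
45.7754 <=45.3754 False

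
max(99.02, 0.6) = 99.02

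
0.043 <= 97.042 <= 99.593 True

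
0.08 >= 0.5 False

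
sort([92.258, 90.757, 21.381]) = [21.381, 90.757, 92.258]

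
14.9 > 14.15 True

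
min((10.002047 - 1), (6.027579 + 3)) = 9.002047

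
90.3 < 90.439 True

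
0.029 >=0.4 False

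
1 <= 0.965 False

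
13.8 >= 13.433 True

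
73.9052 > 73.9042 True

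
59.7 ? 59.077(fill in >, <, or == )>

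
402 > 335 True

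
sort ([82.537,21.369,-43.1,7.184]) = [-43.1,7.184,21.369,82.537]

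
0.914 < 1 True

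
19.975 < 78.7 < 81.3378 True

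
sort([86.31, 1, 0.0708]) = [0.0708, 1, 86.31]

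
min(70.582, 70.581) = 70.581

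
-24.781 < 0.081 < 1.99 True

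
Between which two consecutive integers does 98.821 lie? 98 and 99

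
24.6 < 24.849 True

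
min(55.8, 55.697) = 55.697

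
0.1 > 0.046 True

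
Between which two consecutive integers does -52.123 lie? -53 and -52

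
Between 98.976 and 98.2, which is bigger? 98.976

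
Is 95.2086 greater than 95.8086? No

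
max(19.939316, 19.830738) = 19.939316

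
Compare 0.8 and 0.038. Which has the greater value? 0.8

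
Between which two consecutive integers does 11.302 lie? 11 and 12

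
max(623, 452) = 623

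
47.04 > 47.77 False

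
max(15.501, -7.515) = 15.501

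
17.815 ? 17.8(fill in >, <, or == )>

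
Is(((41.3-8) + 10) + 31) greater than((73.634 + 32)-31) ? No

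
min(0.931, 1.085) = 0.931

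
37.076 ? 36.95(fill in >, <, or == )>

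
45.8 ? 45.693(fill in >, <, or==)>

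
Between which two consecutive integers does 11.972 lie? 11 and 12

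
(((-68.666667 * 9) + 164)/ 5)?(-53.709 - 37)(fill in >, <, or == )<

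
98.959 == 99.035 False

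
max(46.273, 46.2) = 46.273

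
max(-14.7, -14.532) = -14.532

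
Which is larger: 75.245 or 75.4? 75.4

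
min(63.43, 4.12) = 4.12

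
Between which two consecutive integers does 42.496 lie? 42 and 43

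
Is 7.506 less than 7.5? No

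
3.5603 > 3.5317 True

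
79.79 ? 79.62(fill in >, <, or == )>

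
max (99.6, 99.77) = 99.77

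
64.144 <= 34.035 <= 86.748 False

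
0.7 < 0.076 False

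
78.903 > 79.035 False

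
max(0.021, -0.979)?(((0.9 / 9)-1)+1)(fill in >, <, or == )<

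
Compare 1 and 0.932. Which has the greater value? 1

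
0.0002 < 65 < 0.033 False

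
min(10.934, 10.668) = 10.668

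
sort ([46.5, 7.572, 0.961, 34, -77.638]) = [-77.638, 0.961, 7.572, 34, 46.5]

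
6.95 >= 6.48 True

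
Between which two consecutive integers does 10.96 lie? 10 and 11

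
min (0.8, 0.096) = 0.096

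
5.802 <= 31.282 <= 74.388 True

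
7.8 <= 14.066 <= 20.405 True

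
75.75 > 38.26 True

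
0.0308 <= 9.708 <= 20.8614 True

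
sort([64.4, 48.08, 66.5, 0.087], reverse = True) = [66.5, 64.4, 48.08, 0.087]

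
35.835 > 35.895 False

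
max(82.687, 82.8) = 82.8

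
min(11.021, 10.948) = 10.948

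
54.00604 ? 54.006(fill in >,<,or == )>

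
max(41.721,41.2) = 41.721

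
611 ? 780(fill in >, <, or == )<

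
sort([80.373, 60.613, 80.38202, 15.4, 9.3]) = [9.3, 15.4, 60.613, 80.373, 80.38202]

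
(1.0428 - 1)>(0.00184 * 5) True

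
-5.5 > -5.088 False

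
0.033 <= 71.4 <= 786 True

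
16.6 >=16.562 True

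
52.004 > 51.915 True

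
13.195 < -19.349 False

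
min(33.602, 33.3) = 33.3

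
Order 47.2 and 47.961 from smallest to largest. 47.2, 47.961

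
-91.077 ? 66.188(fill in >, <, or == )<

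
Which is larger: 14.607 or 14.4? 14.607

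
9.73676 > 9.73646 True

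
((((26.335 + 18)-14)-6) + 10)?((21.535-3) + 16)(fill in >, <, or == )<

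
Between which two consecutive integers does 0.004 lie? 0 and 1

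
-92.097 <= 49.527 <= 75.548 True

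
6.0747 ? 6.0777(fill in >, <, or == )<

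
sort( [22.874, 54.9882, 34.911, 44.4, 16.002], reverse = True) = [54.9882, 44.4, 34.911, 22.874, 16.002]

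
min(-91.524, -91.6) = -91.6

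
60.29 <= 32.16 False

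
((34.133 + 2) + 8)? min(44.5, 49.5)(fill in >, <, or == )<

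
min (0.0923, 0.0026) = 0.0026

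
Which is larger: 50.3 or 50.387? 50.387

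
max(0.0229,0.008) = 0.0229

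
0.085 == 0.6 False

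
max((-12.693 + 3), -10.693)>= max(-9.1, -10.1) False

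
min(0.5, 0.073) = 0.073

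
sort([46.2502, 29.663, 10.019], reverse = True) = [46.2502, 29.663, 10.019]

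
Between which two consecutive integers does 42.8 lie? 42 and 43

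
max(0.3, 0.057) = 0.3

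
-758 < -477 True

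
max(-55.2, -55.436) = -55.2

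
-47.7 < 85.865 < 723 True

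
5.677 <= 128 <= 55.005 False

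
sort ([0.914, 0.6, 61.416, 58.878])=[0.6, 0.914, 58.878, 61.416]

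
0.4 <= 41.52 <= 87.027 True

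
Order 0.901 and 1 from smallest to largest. 0.901, 1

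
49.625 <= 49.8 True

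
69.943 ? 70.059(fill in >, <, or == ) <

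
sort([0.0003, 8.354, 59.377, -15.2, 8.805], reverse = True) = [59.377, 8.805, 8.354, 0.0003, -15.2]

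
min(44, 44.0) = 44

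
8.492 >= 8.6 False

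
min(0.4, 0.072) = 0.072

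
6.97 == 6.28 False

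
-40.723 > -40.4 False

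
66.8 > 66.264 True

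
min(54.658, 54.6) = 54.6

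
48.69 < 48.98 True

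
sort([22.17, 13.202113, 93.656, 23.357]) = [13.202113, 22.17, 23.357, 93.656]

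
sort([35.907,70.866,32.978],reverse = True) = [70.866,35.907,32.978]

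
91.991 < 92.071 True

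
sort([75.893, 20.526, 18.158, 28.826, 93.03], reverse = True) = [93.03, 75.893, 28.826, 20.526, 18.158]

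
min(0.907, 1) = 0.907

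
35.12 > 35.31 False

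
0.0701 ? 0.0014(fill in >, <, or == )>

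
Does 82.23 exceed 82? Yes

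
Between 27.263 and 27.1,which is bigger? 27.263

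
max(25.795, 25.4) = 25.795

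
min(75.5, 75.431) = 75.431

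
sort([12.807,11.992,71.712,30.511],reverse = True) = [71.712,30.511,12.807,11.992]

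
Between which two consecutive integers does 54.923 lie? 54 and 55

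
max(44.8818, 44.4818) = 44.8818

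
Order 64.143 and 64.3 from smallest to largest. 64.143, 64.3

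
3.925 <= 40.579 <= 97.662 True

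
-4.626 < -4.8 False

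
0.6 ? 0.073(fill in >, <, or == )>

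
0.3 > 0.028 True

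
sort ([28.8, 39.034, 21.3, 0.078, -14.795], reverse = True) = [39.034, 28.8, 21.3, 0.078, -14.795]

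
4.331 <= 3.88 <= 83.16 False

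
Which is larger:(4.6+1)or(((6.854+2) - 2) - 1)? (((6.854+2) - 2) - 1)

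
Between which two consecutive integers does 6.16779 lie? 6 and 7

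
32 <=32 True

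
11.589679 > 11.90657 False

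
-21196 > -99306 True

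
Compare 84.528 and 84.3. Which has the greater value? 84.528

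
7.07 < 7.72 True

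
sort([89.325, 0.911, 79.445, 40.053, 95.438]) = [0.911, 40.053, 79.445, 89.325, 95.438]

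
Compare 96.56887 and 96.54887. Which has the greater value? 96.56887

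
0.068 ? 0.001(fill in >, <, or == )>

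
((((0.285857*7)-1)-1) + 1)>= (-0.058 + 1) True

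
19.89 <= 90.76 True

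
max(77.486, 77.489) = 77.489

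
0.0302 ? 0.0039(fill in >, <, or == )>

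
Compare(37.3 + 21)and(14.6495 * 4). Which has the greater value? (14.6495 * 4)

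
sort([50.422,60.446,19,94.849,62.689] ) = [19,50.422,60.446,62.689,94.849]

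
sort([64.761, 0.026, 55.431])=[0.026, 55.431, 64.761]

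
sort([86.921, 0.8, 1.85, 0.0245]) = [0.0245, 0.8, 1.85, 86.921]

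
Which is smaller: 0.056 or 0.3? 0.056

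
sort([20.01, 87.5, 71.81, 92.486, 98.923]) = [20.01, 71.81, 87.5, 92.486, 98.923]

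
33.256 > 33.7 False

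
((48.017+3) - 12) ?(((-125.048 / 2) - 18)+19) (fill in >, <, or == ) >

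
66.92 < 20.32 False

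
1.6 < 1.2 False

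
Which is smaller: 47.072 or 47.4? 47.072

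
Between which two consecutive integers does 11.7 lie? 11 and 12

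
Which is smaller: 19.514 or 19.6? 19.514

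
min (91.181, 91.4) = 91.181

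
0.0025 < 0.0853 True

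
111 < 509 True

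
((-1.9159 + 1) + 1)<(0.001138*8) False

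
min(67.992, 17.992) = 17.992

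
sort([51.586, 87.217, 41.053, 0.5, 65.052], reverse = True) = [87.217, 65.052, 51.586, 41.053, 0.5]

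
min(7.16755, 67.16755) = 7.16755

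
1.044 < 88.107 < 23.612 False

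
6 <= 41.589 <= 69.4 True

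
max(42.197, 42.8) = 42.8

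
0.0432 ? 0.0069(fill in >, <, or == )>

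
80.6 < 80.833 True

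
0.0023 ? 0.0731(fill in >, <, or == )<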